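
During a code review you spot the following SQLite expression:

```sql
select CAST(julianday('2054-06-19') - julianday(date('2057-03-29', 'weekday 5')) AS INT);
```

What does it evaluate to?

`weekday 5` advances to the next Friday; 2057-03-29 is a Thursday, so it moves forward to 2057-03-30.
11 days remain in June 2054 after the 19th (30 − 19).
Full months from July 2054 through February 2057 contribute their day counts.
Then 30 days into March 2057.
Total: 11 + 31 + 31 + 30 + 31 + 30 + 31 + 31 + 28 + 31 + 30 + 31 + 30 + 31 + 31 + 30 + 31 + 30 + 31 + 31 + 29 + 31 + 30 + 31 + 30 + 31 + 31 + 30 + 31 + 30 + 31 + 31 + 28 + 30 = 1015.
The subtraction is earlier − later, so the result is −1015 → -1015.

-1015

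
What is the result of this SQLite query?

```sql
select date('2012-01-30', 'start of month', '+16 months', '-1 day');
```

2013-04-30

`start of month` rewinds 2012-01-30 to 2012-01-01.
Adding +16 months to 2012-01-01 gives 2013-05-01.
Going back 1 day from 2013-05-01 reaches 2013-04-30 (last day of April, 30 days).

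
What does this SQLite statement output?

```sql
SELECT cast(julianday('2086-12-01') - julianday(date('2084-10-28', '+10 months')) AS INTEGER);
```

460

Adding +10 months to 2084-10-28 gives 2085-08-28.
3 days remain in August 2085 after the 28th (31 − 28).
Full months from September 2085 through November 2086 contribute their day counts.
Then 1 day into December 2086.
Total: 3 + 30 + 31 + 30 + 31 + 31 + 28 + 31 + 30 + 31 + 30 + 31 + 31 + 30 + 31 + 30 + 1 = 460.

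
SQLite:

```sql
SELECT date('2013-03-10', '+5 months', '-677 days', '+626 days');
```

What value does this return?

Adding +5 months to 2013-03-10 gives 2013-08-10.
Applying '-677 days' to 2013-08-10: counting 677 days back gives 2011-10-03.
Applying '+626 days' to 2011-10-03: counting 626 days forward gives 2013-06-20.

2013-06-20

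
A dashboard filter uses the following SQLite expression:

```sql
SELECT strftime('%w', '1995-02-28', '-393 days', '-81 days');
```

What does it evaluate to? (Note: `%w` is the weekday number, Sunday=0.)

First apply '-393 days', '-81 days': 1995-02-28 → 1993-11-11.
1993-11-11 is a Thursday; with Sunday=0 that is 4.

4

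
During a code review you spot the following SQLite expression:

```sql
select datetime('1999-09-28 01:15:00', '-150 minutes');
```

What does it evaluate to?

150 minutes = 2h 30m; -150 minutes from 1999-09-28 01:15:00 is 1999-09-27 22:45:00 (crosses midnight).

1999-09-27 22:45:00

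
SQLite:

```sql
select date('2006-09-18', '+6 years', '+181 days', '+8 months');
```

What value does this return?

Adding +6 years to 2006-09-18 gives 2012-09-18.
Applying '+181 days' to 2012-09-18: counting 181 days forward gives 2013-03-18.
Adding +8 months to 2013-03-18 gives 2013-11-18.

2013-11-18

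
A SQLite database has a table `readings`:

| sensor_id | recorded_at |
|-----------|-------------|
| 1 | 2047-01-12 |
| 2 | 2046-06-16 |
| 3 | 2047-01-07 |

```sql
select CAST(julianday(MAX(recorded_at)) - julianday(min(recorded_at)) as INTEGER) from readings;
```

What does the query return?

210

MIN = 2046-06-16, MAX = 2047-01-12.
14 days remain in June 2046 after the 16th (30 − 16).
Full months from July 2046 through December 2046 contribute their day counts.
Then 12 days into January 2047.
Total: 14 + 31 + 31 + 30 + 31 + 30 + 31 + 12 = 210.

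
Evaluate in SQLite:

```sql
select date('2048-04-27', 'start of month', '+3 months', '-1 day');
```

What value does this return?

`start of month` rewinds 2048-04-27 to 2048-04-01.
Adding +3 months to 2048-04-01 gives 2048-07-01.
Going back 1 day from 2048-07-01 reaches 2048-06-30 (last day of June, 30 days).

2048-06-30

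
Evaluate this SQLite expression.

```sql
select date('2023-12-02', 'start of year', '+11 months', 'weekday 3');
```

2023-12-06

`start of year` rewinds 2023-12-02 to 2023-01-01.
Adding +11 months to 2023-01-01 gives 2023-12-01.
`weekday 3` advances to the next Wednesday; 2023-12-01 is a Friday, so it moves forward to 2023-12-06.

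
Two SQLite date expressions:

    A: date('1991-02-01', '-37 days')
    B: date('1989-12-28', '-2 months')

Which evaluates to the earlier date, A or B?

A = 1990-12-26.
B = 1989-10-28.
B is earlier.

B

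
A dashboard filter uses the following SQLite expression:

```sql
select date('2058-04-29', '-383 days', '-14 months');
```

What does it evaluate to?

Applying '-383 days' to 2058-04-29: counting 383 days back gives 2057-04-11.
Adding -14 months to 2057-04-11 gives 2056-02-11.

2056-02-11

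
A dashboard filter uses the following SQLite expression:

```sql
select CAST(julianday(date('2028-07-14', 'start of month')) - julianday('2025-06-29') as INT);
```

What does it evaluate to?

`start of month` rewinds 2028-07-14 to 2028-07-01.
1 day remains in June 2025 after the 29th (30 − 29).
Full months from July 2025 through June 2028 contribute their day counts.
Then 1 day into July 2028.
Total: 1 + 31 + 31 + 30 + 31 + 30 + 31 + 31 + 28 + 31 + 30 + 31 + 30 + 31 + 31 + 30 + 31 + 30 + 31 + 31 + 28 + 31 + 30 + 31 + 30 + 31 + 31 + 30 + 31 + 30 + 31 + 31 + 29 + 31 + 30 + 31 + 30 + 1 = 1098.

1098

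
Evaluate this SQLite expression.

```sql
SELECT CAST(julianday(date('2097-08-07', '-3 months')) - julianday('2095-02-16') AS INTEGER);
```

Adding -3 months to 2097-08-07 gives 2097-05-07.
12 days remain in February 2095 after the 16th (28 − 16).
Full months from March 2095 through April 2097 contribute their day counts.
Then 7 days into May 2097.
Total: 12 + 31 + 30 + 31 + 30 + 31 + 31 + 30 + 31 + 30 + 31 + 31 + 29 + 31 + 30 + 31 + 30 + 31 + 31 + 30 + 31 + 30 + 31 + 31 + 28 + 31 + 30 + 7 = 811.

811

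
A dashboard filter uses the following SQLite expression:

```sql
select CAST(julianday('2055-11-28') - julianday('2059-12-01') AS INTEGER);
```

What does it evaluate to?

2 days remain in November 2055 after the 28th (30 − 28).
Full months from December 2055 through November 2059 contribute their day counts.
Then 1 day into December 2059.
Total: 2 + 31 + 31 + 29 + 31 + 30 + 31 + 30 + 31 + 31 + 30 + 31 + 30 + 31 + 31 + 28 + 31 + 30 + 31 + 30 + 31 + 31 + 30 + 31 + 30 + 31 + 31 + 28 + 31 + 30 + 31 + 30 + 31 + 31 + 30 + 31 + 30 + 31 + 31 + 28 + 31 + 30 + 31 + 30 + 31 + 31 + 30 + 31 + 30 + 1 = 1464.
The subtraction is earlier − later, so the result is −1464 → -1464.

-1464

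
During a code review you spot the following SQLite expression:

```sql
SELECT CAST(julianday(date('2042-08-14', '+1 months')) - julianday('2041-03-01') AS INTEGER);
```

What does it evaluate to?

562

Adding +1 month to 2042-08-14 gives 2042-09-14.
30 days remain in March 2041 after the 1st (31 − 1).
Full months from April 2041 through August 2042 contribute their day counts.
Then 14 days into September 2042.
Total: 30 + 30 + 31 + 30 + 31 + 31 + 30 + 31 + 30 + 31 + 31 + 28 + 31 + 30 + 31 + 30 + 31 + 31 + 14 = 562.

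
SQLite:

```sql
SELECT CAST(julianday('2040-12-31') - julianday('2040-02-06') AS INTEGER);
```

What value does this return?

23 days remain in February 2040 after the 6th (29 − 6).
Full months from March 2040 through November 2040 contribute their day counts.
Then 31 days into December 2040.
Total: 23 + 31 + 30 + 31 + 30 + 31 + 31 + 30 + 31 + 30 + 31 = 329.

329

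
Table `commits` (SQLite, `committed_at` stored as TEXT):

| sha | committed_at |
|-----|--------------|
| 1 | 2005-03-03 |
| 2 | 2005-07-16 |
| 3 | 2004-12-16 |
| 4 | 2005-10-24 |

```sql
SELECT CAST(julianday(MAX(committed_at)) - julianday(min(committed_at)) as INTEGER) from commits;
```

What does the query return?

312

MIN = 2004-12-16, MAX = 2005-10-24.
15 days remain in December 2004 after the 16th (31 − 16).
Full months from January 2005 through September 2005 contribute their day counts.
Then 24 days into October 2005.
Total: 15 + 31 + 28 + 31 + 30 + 31 + 30 + 31 + 31 + 30 + 24 = 312.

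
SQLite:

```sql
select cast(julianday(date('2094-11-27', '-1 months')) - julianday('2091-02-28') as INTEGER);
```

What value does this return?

1337

Adding -1 month to 2094-11-27 gives 2094-10-27.
0 days remain in February 2091 after the 28th (28 − 28).
Full months from March 2091 through September 2094 contribute their day counts.
Then 27 days into October 2094.
Total: 0 + 31 + 30 + 31 + 30 + 31 + 31 + 30 + 31 + 30 + 31 + 31 + 29 + 31 + 30 + 31 + 30 + 31 + 31 + 30 + 31 + 30 + 31 + 31 + 28 + 31 + 30 + 31 + 30 + 31 + 31 + 30 + 31 + 30 + 31 + 31 + 28 + 31 + 30 + 31 + 30 + 31 + 31 + 30 + 27 = 1337.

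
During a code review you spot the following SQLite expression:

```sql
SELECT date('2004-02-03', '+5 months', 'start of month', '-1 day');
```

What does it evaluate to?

2004-06-30

Adding +5 months to 2004-02-03 gives 2004-07-03.
`start of month` rewinds 2004-07-03 to 2004-07-01.
Going back 1 day from 2004-07-01 reaches 2004-06-30 (last day of June, 30 days).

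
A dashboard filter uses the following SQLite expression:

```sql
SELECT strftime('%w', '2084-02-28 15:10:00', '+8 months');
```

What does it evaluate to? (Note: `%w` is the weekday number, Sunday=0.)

First apply '+8 months': 2084-02-28 15:10:00 → 2084-10-28 15:10:00.
2084-10-28 is a Saturday; with Sunday=0 that is 6.

6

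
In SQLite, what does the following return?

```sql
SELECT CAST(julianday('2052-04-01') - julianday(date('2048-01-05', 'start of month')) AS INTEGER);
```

1552

`start of month` rewinds 2048-01-05 to 2048-01-01.
30 days remain in January 2048 after the 1st (31 − 1).
Full months from February 2048 through March 2052 contribute their day counts.
Then 1 day into April 2052.
Total: 30 + 29 + 31 + 30 + 31 + 30 + 31 + 31 + 30 + 31 + 30 + 31 + 31 + 28 + 31 + 30 + 31 + 30 + 31 + 31 + 30 + 31 + 30 + 31 + 31 + 28 + 31 + 30 + 31 + 30 + 31 + 31 + 30 + 31 + 30 + 31 + 31 + 28 + 31 + 30 + 31 + 30 + 31 + 31 + 30 + 31 + 30 + 31 + 31 + 29 + 31 + 1 = 1552.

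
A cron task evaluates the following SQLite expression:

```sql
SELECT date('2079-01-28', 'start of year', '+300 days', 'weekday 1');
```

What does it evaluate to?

2079-10-30

`start of year` rewinds 2079-01-28 to 2079-01-01.
Applying '+300 days' to 2079-01-01: counting 300 days forward gives 2079-10-28.
`weekday 1` advances to the next Monday; 2079-10-28 is a Saturday, so it moves forward to 2079-10-30.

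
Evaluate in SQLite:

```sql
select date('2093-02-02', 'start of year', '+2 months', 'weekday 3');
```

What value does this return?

`start of year` rewinds 2093-02-02 to 2093-01-01.
Adding +2 months to 2093-01-01 gives 2093-03-01.
`weekday 3` advances to the next Wednesday; 2093-03-01 is a Sunday, so it moves forward to 2093-03-04.

2093-03-04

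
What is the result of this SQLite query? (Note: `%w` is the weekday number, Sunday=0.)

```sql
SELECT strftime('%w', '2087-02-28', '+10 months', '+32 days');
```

First apply '+10 months', '+32 days': 2087-02-28 → 2088-01-29.
2088-01-29 is a Thursday; with Sunday=0 that is 4.

4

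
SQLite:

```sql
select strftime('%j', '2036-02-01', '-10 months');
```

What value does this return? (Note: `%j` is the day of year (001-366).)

First apply '-10 months': 2036-02-01 → 2035-04-01.
Day-of-year for 2035-04-01: days since 2035-01-01 inclusive = 91, zero-padded to 091.

091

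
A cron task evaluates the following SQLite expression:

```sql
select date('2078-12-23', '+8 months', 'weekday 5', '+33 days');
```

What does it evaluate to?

Adding +8 months to 2078-12-23 gives 2079-08-23.
`weekday 5` advances to the next Friday; 2079-08-23 is a Wednesday, so it moves forward to 2079-08-25.
August 2079 has 31 days; 6 remain after the 25th, so 7 days reach 2079-09-01.
Advancing 26 more days within September lands on 2079-09-27.

2079-09-27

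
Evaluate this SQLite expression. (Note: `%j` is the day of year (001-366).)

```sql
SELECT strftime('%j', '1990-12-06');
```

340

Day-of-year for 1990-12-06: days since 1990-01-01 inclusive = 340, zero-padded to 340.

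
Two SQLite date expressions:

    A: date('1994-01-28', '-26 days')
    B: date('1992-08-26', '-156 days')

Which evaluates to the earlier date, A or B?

A = 1994-01-02.
B = 1992-03-23.
B is earlier.

B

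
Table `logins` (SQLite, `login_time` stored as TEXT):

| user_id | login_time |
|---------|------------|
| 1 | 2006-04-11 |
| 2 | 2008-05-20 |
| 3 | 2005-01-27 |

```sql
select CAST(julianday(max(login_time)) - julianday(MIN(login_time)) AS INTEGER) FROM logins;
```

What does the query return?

MIN = 2005-01-27, MAX = 2008-05-20.
4 days remain in January 2005 after the 27th (31 − 27).
Full months from February 2005 through April 2008 contribute their day counts.
Then 20 days into May 2008.
Total: 4 + 28 + 31 + 30 + 31 + 30 + 31 + 31 + 30 + 31 + 30 + 31 + 31 + 28 + 31 + 30 + 31 + 30 + 31 + 31 + 30 + 31 + 30 + 31 + 31 + 28 + 31 + 30 + 31 + 30 + 31 + 31 + 30 + 31 + 30 + 31 + 31 + 29 + 31 + 30 + 20 = 1209.

1209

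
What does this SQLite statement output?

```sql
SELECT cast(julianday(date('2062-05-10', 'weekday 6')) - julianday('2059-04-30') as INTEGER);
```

`weekday 6` advances to the next Saturday; 2062-05-10 is a Wednesday, so it moves forward to 2062-05-13.
0 days remain in April 2059 after the 30th (30 − 30).
Full months from May 2059 through April 2062 contribute their day counts.
Then 13 days into May 2062.
Total: 0 + 31 + 30 + 31 + 31 + 30 + 31 + 30 + 31 + 31 + 29 + 31 + 30 + 31 + 30 + 31 + 31 + 30 + 31 + 30 + 31 + 31 + 28 + 31 + 30 + 31 + 30 + 31 + 31 + 30 + 31 + 30 + 31 + 31 + 28 + 31 + 30 + 13 = 1109.

1109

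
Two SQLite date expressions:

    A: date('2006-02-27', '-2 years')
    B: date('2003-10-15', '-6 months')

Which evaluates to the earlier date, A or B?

B

A = 2004-02-27.
B = 2003-04-15.
B is earlier.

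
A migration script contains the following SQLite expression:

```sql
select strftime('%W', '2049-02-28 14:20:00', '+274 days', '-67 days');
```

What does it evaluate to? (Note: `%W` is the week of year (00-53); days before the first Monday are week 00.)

First apply '+274 days', '-67 days': 2049-02-28 14:20:00 → 2049-09-23 14:20:00.
2049-09-23 is a Thursday. SQLite's %W counts Mondays since the year started; the result is 38.

38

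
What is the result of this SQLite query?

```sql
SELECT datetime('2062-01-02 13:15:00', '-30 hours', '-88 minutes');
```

2062-01-01 05:47:00

-30 hours from 2062-01-02 13:15:00 is 2062-01-01 07:15:00 (crosses midnight).
88 minutes = 1h 28m; -88 minutes from 2062-01-01 07:15:00 is 2062-01-01 05:47:00.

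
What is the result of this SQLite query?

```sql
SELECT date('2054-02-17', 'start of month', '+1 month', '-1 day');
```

2054-02-28

`start of month` rewinds 2054-02-17 to 2054-02-01.
Adding +1 month to 2054-02-01 gives 2054-03-01.
Going back 1 day from 2054-03-01 reaches 2054-02-28 (last day of February, 28 days).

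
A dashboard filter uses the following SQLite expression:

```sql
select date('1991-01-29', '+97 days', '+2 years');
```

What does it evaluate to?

Applying '+97 days' to 1991-01-29: counting 97 days forward gives 1991-05-06.
Adding +2 years to 1991-05-06 gives 1993-05-06.

1993-05-06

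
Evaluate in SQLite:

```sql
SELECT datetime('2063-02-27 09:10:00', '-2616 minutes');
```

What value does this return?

2616 minutes = 43h 36m; -2616 minutes from 2063-02-27 09:10:00 is 2063-02-25 13:34:00 (crosses midnight).

2063-02-25 13:34:00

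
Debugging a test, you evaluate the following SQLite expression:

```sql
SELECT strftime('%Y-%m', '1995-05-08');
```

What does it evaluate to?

`%Y-%m` extracts the year-month: 1995-05.

1995-05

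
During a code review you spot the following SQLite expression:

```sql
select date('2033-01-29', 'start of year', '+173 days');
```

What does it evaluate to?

2033-06-23

`start of year` rewinds 2033-01-29 to 2033-01-01.
Applying '+173 days' to 2033-01-01: counting 173 days forward gives 2033-06-23.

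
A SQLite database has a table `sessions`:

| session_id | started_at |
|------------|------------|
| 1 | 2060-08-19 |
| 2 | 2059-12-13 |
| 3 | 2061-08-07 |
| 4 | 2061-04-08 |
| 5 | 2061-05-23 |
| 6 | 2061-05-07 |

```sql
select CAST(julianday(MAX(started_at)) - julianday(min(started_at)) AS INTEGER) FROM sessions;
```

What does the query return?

MIN = 2059-12-13, MAX = 2061-08-07.
18 days remain in December 2059 after the 13th (31 − 13).
Full months from January 2060 through July 2061 contribute their day counts.
Then 7 days into August 2061.
Total: 18 + 31 + 29 + 31 + 30 + 31 + 30 + 31 + 31 + 30 + 31 + 30 + 31 + 31 + 28 + 31 + 30 + 31 + 30 + 31 + 7 = 603.

603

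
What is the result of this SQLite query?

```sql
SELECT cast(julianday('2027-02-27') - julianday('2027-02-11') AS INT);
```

Both dates are in February 2027: 27 − 11 = 16.

16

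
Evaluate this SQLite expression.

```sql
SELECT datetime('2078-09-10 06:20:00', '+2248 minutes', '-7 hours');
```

2248 minutes = 37h 28m; +2248 minutes from 2078-09-10 06:20:00 is 2078-09-11 19:48:00 (crosses midnight).
-7 hours from 2078-09-11 19:48:00 is 2078-09-11 12:48:00.

2078-09-11 12:48:00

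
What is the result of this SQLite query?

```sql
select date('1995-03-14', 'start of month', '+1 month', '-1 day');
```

1995-03-31

`start of month` rewinds 1995-03-14 to 1995-03-01.
Adding +1 month to 1995-03-01 gives 1995-04-01.
Going back 1 day from 1995-04-01 reaches 1995-03-31 (last day of March, 31 days).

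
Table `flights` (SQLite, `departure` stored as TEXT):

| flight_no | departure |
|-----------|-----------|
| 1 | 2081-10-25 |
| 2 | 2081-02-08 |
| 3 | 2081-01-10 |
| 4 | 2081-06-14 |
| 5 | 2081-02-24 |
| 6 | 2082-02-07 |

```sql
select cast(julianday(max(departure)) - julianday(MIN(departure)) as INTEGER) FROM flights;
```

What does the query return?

393

MIN = 2081-01-10, MAX = 2082-02-07.
21 days remain in January 2081 after the 10th (31 − 10).
Full months from February 2081 through January 2082 contribute their day counts.
Then 7 days into February 2082.
Total: 21 + 28 + 31 + 30 + 31 + 30 + 31 + 31 + 30 + 31 + 30 + 31 + 31 + 7 = 393.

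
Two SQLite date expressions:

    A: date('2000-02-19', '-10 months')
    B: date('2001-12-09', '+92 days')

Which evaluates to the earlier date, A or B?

A = 1999-04-19.
B = 2002-03-11.
A is earlier.

A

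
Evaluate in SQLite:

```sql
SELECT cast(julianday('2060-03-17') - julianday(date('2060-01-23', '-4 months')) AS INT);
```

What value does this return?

Adding -4 months to 2060-01-23 gives 2059-09-23.
7 days remain in September 2059 after the 23rd (30 − 23).
October 2059: 31 days.
November 2059: 30 days.
December 2059: 31 days.
January 2060: 31 days.
February 2060: 29 days (leap year).
Then 17 days into March 2060.
Total: 7 + 31 + 30 + 31 + 31 + 29 + 17 = 176.

176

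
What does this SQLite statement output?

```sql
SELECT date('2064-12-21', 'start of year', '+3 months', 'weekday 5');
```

2064-04-04

`start of year` rewinds 2064-12-21 to 2064-01-01.
Adding +3 months to 2064-01-01 gives 2064-04-01.
`weekday 5` advances to the next Friday; 2064-04-01 is a Tuesday, so it moves forward to 2064-04-04.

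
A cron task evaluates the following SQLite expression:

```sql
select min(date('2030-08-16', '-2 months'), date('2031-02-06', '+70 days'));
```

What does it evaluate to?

2030-06-16

date('2030-08-16', '-2 months') → 2030-06-16.
date('2031-02-06', '+70 days') → 2031-04-17.
Earlier of the two is 2030-06-16.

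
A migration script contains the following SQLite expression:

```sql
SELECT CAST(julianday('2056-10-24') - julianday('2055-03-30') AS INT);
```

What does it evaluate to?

574

1 day remains in March 2055 after the 30th (31 − 30).
Full months from April 2055 through September 2056 contribute their day counts.
Then 24 days into October 2056.
Total: 1 + 30 + 31 + 30 + 31 + 31 + 30 + 31 + 30 + 31 + 31 + 29 + 31 + 30 + 31 + 30 + 31 + 31 + 30 + 24 = 574.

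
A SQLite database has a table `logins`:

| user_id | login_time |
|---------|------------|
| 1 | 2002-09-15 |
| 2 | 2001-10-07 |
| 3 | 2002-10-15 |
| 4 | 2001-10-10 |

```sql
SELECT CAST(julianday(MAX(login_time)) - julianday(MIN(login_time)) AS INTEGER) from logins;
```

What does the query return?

MIN = 2001-10-07, MAX = 2002-10-15.
24 days remain in October 2001 after the 7th (31 − 7).
Full months from November 2001 through September 2002 contribute their day counts.
Then 15 days into October 2002.
Total: 24 + 30 + 31 + 31 + 28 + 31 + 30 + 31 + 30 + 31 + 31 + 30 + 15 = 373.

373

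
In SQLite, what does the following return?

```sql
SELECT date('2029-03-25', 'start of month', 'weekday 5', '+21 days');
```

2029-03-23

`start of month` rewinds 2029-03-25 to 2029-03-01.
`weekday 5` advances to the next Friday; 2029-03-01 is a Thursday, so it moves forward to 2029-03-02.
Advancing 21 more days within March lands on 2029-03-23.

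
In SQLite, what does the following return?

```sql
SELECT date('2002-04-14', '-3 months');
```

2002-01-14

Adding -3 months to 2002-04-14 gives 2002-01-14.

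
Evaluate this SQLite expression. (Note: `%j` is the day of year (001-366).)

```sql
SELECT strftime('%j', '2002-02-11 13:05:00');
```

042

Day-of-year for 2002-02-11: days since 2002-01-01 inclusive = 42, zero-padded to 042.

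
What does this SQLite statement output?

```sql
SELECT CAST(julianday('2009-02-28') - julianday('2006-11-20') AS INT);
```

10 days remain in November 2006 after the 20th (30 − 20).
Full months from December 2006 through January 2009 contribute their day counts.
Then 28 days into February 2009.
Total: 10 + 31 + 31 + 28 + 31 + 30 + 31 + 30 + 31 + 31 + 30 + 31 + 30 + 31 + 31 + 29 + 31 + 30 + 31 + 30 + 31 + 31 + 30 + 31 + 30 + 31 + 31 + 28 = 831.

831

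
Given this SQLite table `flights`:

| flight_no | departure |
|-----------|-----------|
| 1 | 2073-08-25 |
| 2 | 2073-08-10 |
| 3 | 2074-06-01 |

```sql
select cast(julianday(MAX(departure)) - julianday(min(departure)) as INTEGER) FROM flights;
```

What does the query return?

MIN = 2073-08-10, MAX = 2074-06-01.
21 days remain in August 2073 after the 10th (31 − 10).
Full months from September 2073 through May 2074 contribute their day counts.
Then 1 day into June 2074.
Total: 21 + 30 + 31 + 30 + 31 + 31 + 28 + 31 + 30 + 31 + 1 = 295.

295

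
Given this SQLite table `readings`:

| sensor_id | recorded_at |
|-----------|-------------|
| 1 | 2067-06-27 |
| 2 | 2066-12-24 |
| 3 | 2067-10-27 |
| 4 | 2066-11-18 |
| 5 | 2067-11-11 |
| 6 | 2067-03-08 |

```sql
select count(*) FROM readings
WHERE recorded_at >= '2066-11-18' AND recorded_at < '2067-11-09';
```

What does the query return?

5

Rows in [2066-11-18, 2067-11-09): 2067-06-27, 2066-12-24, 2067-10-27, 2066-11-18, 2067-03-08 → 5 rows.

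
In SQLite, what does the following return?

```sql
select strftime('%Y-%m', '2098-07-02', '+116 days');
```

2098-10

First apply '+116 days': 2098-07-02 → 2098-10-26.
`%Y-%m` extracts the year-month: 2098-10.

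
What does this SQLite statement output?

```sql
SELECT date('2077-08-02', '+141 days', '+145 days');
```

2078-05-15

Applying '+141 days' to 2077-08-02: counting 141 days forward gives 2077-12-21.
Applying '+145 days' to 2077-12-21: counting 145 days forward gives 2078-05-15.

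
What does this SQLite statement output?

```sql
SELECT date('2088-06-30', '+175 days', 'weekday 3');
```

Applying '+175 days' to 2088-06-30: counting 175 days forward gives 2088-12-22.
`weekday 3` advances to the next Wednesday; 2088-12-22 is already a Wednesday, so it stays at 2088-12-22.

2088-12-22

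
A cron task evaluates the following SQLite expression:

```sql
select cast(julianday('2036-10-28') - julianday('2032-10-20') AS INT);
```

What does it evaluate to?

11 days remain in October 2032 after the 20th (31 − 20).
Full months from November 2032 through September 2036 contribute their day counts.
Then 28 days into October 2036.
Total: 11 + 30 + 31 + 31 + 28 + 31 + 30 + 31 + 30 + 31 + 31 + 30 + 31 + 30 + 31 + 31 + 28 + 31 + 30 + 31 + 30 + 31 + 31 + 30 + 31 + 30 + 31 + 31 + 28 + 31 + 30 + 31 + 30 + 31 + 31 + 30 + 31 + 30 + 31 + 31 + 29 + 31 + 30 + 31 + 30 + 31 + 31 + 30 + 28 = 1469.

1469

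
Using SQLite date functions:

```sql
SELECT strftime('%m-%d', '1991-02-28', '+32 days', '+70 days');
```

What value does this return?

06-10

First apply '+32 days', '+70 days': 1991-02-28 → 1991-06-10.
`%m-%d` extracts the month-day: 06-10.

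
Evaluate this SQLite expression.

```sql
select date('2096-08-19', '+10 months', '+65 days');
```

2097-08-23

Adding +10 months to 2096-08-19 gives 2097-06-19.
Applying '+65 days' to 2097-06-19: counting 65 days forward gives 2097-08-23.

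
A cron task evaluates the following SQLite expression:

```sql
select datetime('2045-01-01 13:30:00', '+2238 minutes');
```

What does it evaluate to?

2045-01-03 02:48:00

2238 minutes = 37h 18m; +2238 minutes from 2045-01-01 13:30:00 is 2045-01-03 02:48:00 (crosses midnight).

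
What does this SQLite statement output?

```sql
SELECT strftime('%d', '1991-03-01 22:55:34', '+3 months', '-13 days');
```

First apply '+3 months', '-13 days': 1991-03-01 22:55:34 → 1991-05-19 22:55:34.
`%d` extracts the 2-digit day of month: 19.

19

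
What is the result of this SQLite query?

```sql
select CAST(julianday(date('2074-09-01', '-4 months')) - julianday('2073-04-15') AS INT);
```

381

Adding -4 months to 2074-09-01 gives 2074-05-01.
15 days remain in April 2073 after the 15th (30 − 15).
Full months from May 2073 through April 2074 contribute their day counts.
Then 1 day into May 2074.
Total: 15 + 31 + 30 + 31 + 31 + 30 + 31 + 30 + 31 + 31 + 28 + 31 + 30 + 1 = 381.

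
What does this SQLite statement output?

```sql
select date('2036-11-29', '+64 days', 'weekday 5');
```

2037-02-06

Applying '+64 days' to 2036-11-29: counting 64 days forward gives 2037-02-01.
`weekday 5` advances to the next Friday; 2037-02-01 is a Sunday, so it moves forward to 2037-02-06.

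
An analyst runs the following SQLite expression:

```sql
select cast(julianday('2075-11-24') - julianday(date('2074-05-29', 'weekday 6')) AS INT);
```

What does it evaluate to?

`weekday 6` advances to the next Saturday; 2074-05-29 is a Tuesday, so it moves forward to 2074-06-02.
28 days remain in June 2074 after the 2nd (30 − 2).
Full months from July 2074 through October 2075 contribute their day counts.
Then 24 days into November 2075.
Total: 28 + 31 + 31 + 30 + 31 + 30 + 31 + 31 + 28 + 31 + 30 + 31 + 30 + 31 + 31 + 30 + 31 + 24 = 540.

540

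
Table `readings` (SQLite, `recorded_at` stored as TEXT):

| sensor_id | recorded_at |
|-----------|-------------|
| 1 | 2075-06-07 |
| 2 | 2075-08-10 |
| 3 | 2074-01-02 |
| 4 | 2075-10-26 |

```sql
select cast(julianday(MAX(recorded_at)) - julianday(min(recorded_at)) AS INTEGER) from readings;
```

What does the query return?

662

MIN = 2074-01-02, MAX = 2075-10-26.
29 days remain in January 2074 after the 2nd (31 − 2).
Full months from February 2074 through September 2075 contribute their day counts.
Then 26 days into October 2075.
Total: 29 + 28 + 31 + 30 + 31 + 30 + 31 + 31 + 30 + 31 + 30 + 31 + 31 + 28 + 31 + 30 + 31 + 30 + 31 + 31 + 30 + 26 = 662.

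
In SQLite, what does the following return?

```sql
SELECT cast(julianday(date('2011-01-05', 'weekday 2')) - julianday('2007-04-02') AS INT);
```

1380

`weekday 2` advances to the next Tuesday; 2011-01-05 is a Wednesday, so it moves forward to 2011-01-11.
28 days remain in April 2007 after the 2nd (30 − 2).
Full months from May 2007 through December 2010 contribute their day counts.
Then 11 days into January 2011.
Total: 28 + 31 + 30 + 31 + 31 + 30 + 31 + 30 + 31 + 31 + 29 + 31 + 30 + 31 + 30 + 31 + 31 + 30 + 31 + 30 + 31 + 31 + 28 + 31 + 30 + 31 + 30 + 31 + 31 + 30 + 31 + 30 + 31 + 31 + 28 + 31 + 30 + 31 + 30 + 31 + 31 + 30 + 31 + 30 + 31 + 11 = 1380.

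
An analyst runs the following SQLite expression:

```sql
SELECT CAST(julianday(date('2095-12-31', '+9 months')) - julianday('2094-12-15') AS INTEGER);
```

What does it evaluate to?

Adding +9 months to 2095-12-31 targets 2096-09-31. September 2096 has only 30 days, so SQLite normalizes the 1-day overflow forward to 2096-10-01.
16 days remain in December 2094 after the 15th (31 − 15).
Full months from January 2095 through September 2096 contribute their day counts.
Then 1 day into October 2096.
Total: 16 + 31 + 28 + 31 + 30 + 31 + 30 + 31 + 31 + 30 + 31 + 30 + 31 + 31 + 29 + 31 + 30 + 31 + 30 + 31 + 31 + 30 + 1 = 656.

656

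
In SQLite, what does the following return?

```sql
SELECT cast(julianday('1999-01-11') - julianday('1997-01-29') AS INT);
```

2 days remain in January 1997 after the 29th (31 − 29).
Full months from February 1997 through December 1998 contribute their day counts.
Then 11 days into January 1999.
Total: 2 + 28 + 31 + 30 + 31 + 30 + 31 + 31 + 30 + 31 + 30 + 31 + 31 + 28 + 31 + 30 + 31 + 30 + 31 + 31 + 30 + 31 + 30 + 31 + 11 = 712.

712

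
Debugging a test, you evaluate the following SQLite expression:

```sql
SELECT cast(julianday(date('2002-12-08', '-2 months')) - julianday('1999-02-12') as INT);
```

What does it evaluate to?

1334

Adding -2 months to 2002-12-08 gives 2002-10-08.
16 days remain in February 1999 after the 12th (28 − 12).
Full months from March 1999 through September 2002 contribute their day counts.
Then 8 days into October 2002.
Total: 16 + 31 + 30 + 31 + 30 + 31 + 31 + 30 + 31 + 30 + 31 + 31 + 29 + 31 + 30 + 31 + 30 + 31 + 31 + 30 + 31 + 30 + 31 + 31 + 28 + 31 + 30 + 31 + 30 + 31 + 31 + 30 + 31 + 30 + 31 + 31 + 28 + 31 + 30 + 31 + 30 + 31 + 31 + 30 + 8 = 1334.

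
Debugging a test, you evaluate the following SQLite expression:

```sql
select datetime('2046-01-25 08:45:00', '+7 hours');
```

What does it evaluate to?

+7 hours from 2046-01-25 08:45:00 is 2046-01-25 15:45:00.

2046-01-25 15:45:00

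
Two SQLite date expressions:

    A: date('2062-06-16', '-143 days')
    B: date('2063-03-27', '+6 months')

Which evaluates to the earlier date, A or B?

A = 2062-01-24.
B = 2063-09-27.
A is earlier.

A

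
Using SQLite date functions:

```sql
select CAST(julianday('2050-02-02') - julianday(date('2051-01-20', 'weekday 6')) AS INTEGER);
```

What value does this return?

-353

`weekday 6` advances to the next Saturday; 2051-01-20 is a Friday, so it moves forward to 2051-01-21.
26 days remain in February 2050 after the 2nd (28 − 2).
Full months from March 2050 through December 2050 contribute their day counts.
Then 21 days into January 2051.
Total: 26 + 31 + 30 + 31 + 30 + 31 + 31 + 30 + 31 + 30 + 31 + 21 = 353.
The subtraction is earlier − later, so the result is −353 → -353.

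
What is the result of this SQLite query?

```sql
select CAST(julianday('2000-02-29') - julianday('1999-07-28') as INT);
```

216

3 days remain in July 1999 after the 28th (31 − 28).
Full months from August 1999 through January 2000 contribute their day counts.
Then 29 days into February 2000.
Total: 3 + 31 + 30 + 31 + 30 + 31 + 31 + 29 = 216.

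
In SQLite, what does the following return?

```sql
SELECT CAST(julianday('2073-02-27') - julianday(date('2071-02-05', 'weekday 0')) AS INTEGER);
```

750

`weekday 0` advances to the next Sunday; 2071-02-05 is a Thursday, so it moves forward to 2071-02-08.
20 days remain in February 2071 after the 8th (28 − 8).
Full months from March 2071 through January 2073 contribute their day counts.
Then 27 days into February 2073.
Total: 20 + 31 + 30 + 31 + 30 + 31 + 31 + 30 + 31 + 30 + 31 + 31 + 29 + 31 + 30 + 31 + 30 + 31 + 31 + 30 + 31 + 30 + 31 + 31 + 27 = 750.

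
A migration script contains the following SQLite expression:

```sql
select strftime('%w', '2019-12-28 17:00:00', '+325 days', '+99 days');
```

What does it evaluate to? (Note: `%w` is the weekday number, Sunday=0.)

First apply '+325 days', '+99 days': 2019-12-28 17:00:00 → 2021-02-24 17:00:00.
2021-02-24 is a Wednesday; with Sunday=0 that is 3.

3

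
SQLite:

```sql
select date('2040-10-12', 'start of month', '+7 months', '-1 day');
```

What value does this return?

2041-04-30

`start of month` rewinds 2040-10-12 to 2040-10-01.
Adding +7 months to 2040-10-01 gives 2041-05-01.
Going back 1 day from 2041-05-01 reaches 2041-04-30 (last day of April, 30 days).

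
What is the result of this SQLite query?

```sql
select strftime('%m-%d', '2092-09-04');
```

09-04

`%m-%d` extracts the month-day: 09-04.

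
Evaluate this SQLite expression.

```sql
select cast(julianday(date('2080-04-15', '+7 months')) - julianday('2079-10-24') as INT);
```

Adding +7 months to 2080-04-15 gives 2080-11-15.
7 days remain in October 2079 after the 24th (31 − 24).
Full months from November 2079 through October 2080 contribute their day counts.
Then 15 days into November 2080.
Total: 7 + 30 + 31 + 31 + 29 + 31 + 30 + 31 + 30 + 31 + 31 + 30 + 31 + 15 = 388.

388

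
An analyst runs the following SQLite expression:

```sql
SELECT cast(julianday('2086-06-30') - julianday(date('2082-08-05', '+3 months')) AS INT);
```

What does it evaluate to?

Adding +3 months to 2082-08-05 gives 2082-11-05.
25 days remain in November 2082 after the 5th (30 − 5).
Full months from December 2082 through May 2086 contribute their day counts.
Then 30 days into June 2086.
Total: 25 + 31 + 31 + 28 + 31 + 30 + 31 + 30 + 31 + 31 + 30 + 31 + 30 + 31 + 31 + 29 + 31 + 30 + 31 + 30 + 31 + 31 + 30 + 31 + 30 + 31 + 31 + 28 + 31 + 30 + 31 + 30 + 31 + 31 + 30 + 31 + 30 + 31 + 31 + 28 + 31 + 30 + 31 + 30 = 1333.

1333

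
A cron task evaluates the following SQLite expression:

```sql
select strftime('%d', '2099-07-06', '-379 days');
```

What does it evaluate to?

First apply '-379 days': 2099-07-06 → 2098-06-22.
`%d` extracts the 2-digit day of month: 22.

22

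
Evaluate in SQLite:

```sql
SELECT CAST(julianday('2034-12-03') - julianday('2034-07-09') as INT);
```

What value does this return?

147

22 days remain in July 2034 after the 9th (31 − 9).
August 2034: 31 days.
September 2034: 30 days.
October 2034: 31 days.
November 2034: 30 days.
Then 3 days into December 2034.
Total: 22 + 31 + 30 + 31 + 30 + 3 = 147.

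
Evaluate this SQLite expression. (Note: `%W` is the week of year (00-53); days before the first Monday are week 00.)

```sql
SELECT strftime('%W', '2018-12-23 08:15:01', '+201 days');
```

27

First apply '+201 days': 2018-12-23 08:15:01 → 2019-07-12 08:15:01.
2019-07-12 is a Friday. SQLite's %W counts Mondays since the year started; the result is 27.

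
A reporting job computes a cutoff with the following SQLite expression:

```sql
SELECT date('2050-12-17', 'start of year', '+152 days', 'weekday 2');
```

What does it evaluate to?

`start of year` rewinds 2050-12-17 to 2050-01-01.
Applying '+152 days' to 2050-01-01: counting 152 days forward gives 2050-06-02.
`weekday 2` advances to the next Tuesday; 2050-06-02 is a Thursday, so it moves forward to 2050-06-07.

2050-06-07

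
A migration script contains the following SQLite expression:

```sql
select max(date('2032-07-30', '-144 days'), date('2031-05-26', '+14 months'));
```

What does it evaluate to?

date('2032-07-30', '-144 days') → 2032-03-08.
date('2031-05-26', '+14 months') → 2032-07-26.
Later of the two is 2032-07-26.

2032-07-26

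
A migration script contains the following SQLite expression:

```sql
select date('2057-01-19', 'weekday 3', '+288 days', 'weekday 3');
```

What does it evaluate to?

2057-11-14

`weekday 3` advances to the next Wednesday; 2057-01-19 is a Friday, so it moves forward to 2057-01-24.
Applying '+288 days' to 2057-01-24: counting 288 days forward gives 2057-11-08.
`weekday 3` advances to the next Wednesday; 2057-11-08 is a Thursday, so it moves forward to 2057-11-14.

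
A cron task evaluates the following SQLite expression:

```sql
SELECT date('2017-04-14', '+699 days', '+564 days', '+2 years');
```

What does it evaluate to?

Applying '+699 days' to 2017-04-14: counting 699 days forward gives 2019-03-14.
Applying '+564 days' to 2019-03-14: counting 564 days forward gives 2020-09-28.
Adding +2 years to 2020-09-28 gives 2022-09-28.

2022-09-28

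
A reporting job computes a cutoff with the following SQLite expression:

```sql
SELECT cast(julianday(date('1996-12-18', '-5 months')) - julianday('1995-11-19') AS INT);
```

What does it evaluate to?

Adding -5 months to 1996-12-18 gives 1996-07-18.
11 days remain in November 1995 after the 19th (30 − 19).
Full months from December 1995 through June 1996 contribute their day counts.
Then 18 days into July 1996.
Total: 11 + 31 + 31 + 29 + 31 + 30 + 31 + 30 + 18 = 242.

242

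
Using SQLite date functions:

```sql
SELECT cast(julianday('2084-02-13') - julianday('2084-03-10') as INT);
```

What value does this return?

-26

16 days remain in February 2084 after the 13th (29 − 13).
Then 10 days into March 2084.
Total: 16 + 10 = 26.
The subtraction is earlier − later, so the result is −26 → -26.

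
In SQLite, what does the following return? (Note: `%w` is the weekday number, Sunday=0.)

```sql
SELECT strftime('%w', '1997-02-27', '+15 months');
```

First apply '+15 months': 1997-02-27 → 1998-05-27.
1998-05-27 is a Wednesday; with Sunday=0 that is 3.

3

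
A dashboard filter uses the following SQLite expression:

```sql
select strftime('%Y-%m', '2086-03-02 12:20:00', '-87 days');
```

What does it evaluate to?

2085-12

First apply '-87 days': 2086-03-02 12:20:00 → 2085-12-05 12:20:00.
`%Y-%m` extracts the year-month: 2085-12.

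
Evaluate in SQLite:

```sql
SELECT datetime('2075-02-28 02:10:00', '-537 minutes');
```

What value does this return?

2075-02-27 17:13:00

537 minutes = 8h 57m; -537 minutes from 2075-02-28 02:10:00 is 2075-02-27 17:13:00 (crosses midnight).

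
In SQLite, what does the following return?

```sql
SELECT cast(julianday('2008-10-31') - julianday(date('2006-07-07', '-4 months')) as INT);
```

969

Adding -4 months to 2006-07-07 gives 2006-03-07.
24 days remain in March 2006 after the 7th (31 − 7).
Full months from April 2006 through September 2008 contribute their day counts.
Then 31 days into October 2008.
Total: 24 + 30 + 31 + 30 + 31 + 31 + 30 + 31 + 30 + 31 + 31 + 28 + 31 + 30 + 31 + 30 + 31 + 31 + 30 + 31 + 30 + 31 + 31 + 29 + 31 + 30 + 31 + 30 + 31 + 31 + 30 + 31 = 969.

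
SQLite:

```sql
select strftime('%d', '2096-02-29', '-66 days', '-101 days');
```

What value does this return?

First apply '-66 days', '-101 days': 2096-02-29 → 2095-09-15.
`%d` extracts the 2-digit day of month: 15.

15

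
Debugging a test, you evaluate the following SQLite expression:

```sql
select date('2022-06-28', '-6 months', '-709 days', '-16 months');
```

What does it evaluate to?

2018-09-19

Adding -6 months to 2022-06-28 gives 2021-12-28.
Applying '-709 days' to 2021-12-28: counting 709 days back gives 2020-01-19.
Adding -16 months to 2020-01-19 gives 2018-09-19.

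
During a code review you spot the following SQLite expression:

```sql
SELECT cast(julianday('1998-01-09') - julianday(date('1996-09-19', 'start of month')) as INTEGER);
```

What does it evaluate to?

495

`start of month` rewinds 1996-09-19 to 1996-09-01.
29 days remain in September 1996 after the 1st (30 − 1).
Full months from October 1996 through December 1997 contribute their day counts.
Then 9 days into January 1998.
Total: 29 + 31 + 30 + 31 + 31 + 28 + 31 + 30 + 31 + 30 + 31 + 31 + 30 + 31 + 30 + 31 + 9 = 495.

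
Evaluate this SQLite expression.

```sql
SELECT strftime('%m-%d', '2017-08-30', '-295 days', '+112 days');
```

First apply '-295 days', '+112 days': 2017-08-30 → 2017-02-28.
`%m-%d` extracts the month-day: 02-28.

02-28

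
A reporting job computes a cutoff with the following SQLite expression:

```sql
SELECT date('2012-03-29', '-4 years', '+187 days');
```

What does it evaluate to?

2008-10-02

Adding -4 years to 2012-03-29 gives 2008-03-29.
Applying '+187 days' to 2008-03-29: counting 187 days forward gives 2008-10-02.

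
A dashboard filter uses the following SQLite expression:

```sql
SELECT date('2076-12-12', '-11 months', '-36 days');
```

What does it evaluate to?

Adding -11 months to 2076-12-12 gives 2076-01-12.
Going back 12 days from 2076-01-12 reaches 2075-12-31 (last day of December, 31 days).
Going back 24 days within December lands on 2075-12-07.

2075-12-07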